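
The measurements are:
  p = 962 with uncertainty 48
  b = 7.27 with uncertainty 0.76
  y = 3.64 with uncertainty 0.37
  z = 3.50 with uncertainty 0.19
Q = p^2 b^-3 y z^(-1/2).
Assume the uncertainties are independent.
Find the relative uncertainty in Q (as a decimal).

0.346

For a monomial Q ∝ p^2, b^-3, y, z^(-1/2), fractional errors add in quadrature:
  (2·δp/p)² = (2×0.0499)² = 0.00996;  (-3·δb/b)² = (-3×0.105)² = 0.0984;  (1·δy/y)² = (1×0.102)² = 0.0103;  (−½·δz/z)² = (-0.5×0.0543)² = 0.000737
δQ/Q = √(0.119) = 0.346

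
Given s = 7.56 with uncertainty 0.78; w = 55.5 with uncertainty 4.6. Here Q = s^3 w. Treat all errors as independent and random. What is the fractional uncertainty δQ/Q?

Relative error in a monomial: (δQ/Q)² = Σ (nᵢ · δxᵢ/xᵢ)².
  (3·δs/s)² = (3×0.103)² = 0.0958;  (1·δw/w)² = (1×0.0829)² = 0.00687
δQ/Q = √(0.103) = 0.320

0.320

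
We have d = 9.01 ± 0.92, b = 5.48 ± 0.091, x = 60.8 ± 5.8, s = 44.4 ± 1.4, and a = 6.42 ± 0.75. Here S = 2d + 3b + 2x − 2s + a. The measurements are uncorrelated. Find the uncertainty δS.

12.1

For a sum/difference, combine absolute errors in quadrature:
  (2·δd)² = 3.39;  (3·δb)² = 0.0745;  (2·δx)² = 135;  (2·δs)² = 7.84;  (δa)² = 0.562
δS = √(146) = 12.1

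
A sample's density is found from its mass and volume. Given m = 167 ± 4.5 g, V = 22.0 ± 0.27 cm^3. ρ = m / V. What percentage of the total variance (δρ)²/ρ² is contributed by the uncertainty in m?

(δρ/ρ)² = (1·δm/m)² + (-1·δV/V)²
  m term: (1×0.0269)² = 0.000726
  V term: (-1×0.0123)² = 0.000151
Total = 0.000877. Share from m = 0.000726/0.000877 = 0.828.

82.8%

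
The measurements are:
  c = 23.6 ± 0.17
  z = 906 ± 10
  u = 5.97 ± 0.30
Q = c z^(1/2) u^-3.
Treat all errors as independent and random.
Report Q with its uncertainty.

For a monomial Q ∝ c, z^(1/2), u^-3, fractional errors add in quadrature:
  (1·δc/c)² = (1×0.00720)² = 5.19e-05;  (½·δz/z)² = (0.5×0.0110)² = 3.05e-05;  (-3·δu/u)² = (-3×0.0503)² = 0.0227
δQ/Q = √(0.0228) = 0.151
Q = 3.34, so δQ = 0.151 × 3.34 = 0.504.

3.34 ± 0.504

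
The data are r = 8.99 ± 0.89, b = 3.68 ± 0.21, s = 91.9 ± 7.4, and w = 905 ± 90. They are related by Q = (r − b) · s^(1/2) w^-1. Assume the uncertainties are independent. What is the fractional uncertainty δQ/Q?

Let u = r − b = 5.31. δu = √(δr² + δb²) = √(0.792 + 0.0441) = 0.914, so δu/u = 0.172.
Q is then a monomial in u, s, w:
δQ/Q = √((δu/u)² + (½·δs/s)² + (-1·δw/w)²) = √(0.0297 + 0.00162 + 0.00989) = 0.203

0.203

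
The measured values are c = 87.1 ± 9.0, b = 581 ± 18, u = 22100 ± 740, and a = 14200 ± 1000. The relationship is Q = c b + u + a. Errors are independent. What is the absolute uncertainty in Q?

Let p = c·b = 50600. δp/p = √((1·δc/c)² + (1·δb/b)²) = √(0.0107 + 0.000960) = 0.108, so δp = 5460.
Q = p + u + a: δQ = √(δp² + δu² + δa²) = √(2.98e+07 + 5.48e+05 + 1e+06) = 5600

5600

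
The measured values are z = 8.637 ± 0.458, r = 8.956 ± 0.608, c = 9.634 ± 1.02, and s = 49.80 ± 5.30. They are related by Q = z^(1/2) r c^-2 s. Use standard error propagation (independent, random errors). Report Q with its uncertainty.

14.12 ± 3.50

Relative error in a monomial: (δQ/Q)² = Σ (nᵢ · δxᵢ/xᵢ)².
  (½·δz/z)² = (0.5×0.0530)² = 0.000703;  (1·δr/r)² = (1×0.0679)² = 0.00461;  (-2·δc/c)² = (-2×0.106)² = 0.0448;  (1·δs/s)² = (1×0.106)² = 0.0113
δQ/Q = √(0.0615) = 0.248
Q = 14.12, so δQ = 0.248 × 14.12 = 3.50.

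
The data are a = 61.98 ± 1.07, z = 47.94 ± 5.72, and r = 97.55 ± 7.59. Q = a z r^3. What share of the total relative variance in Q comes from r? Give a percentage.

78.9%

(δQ/Q)² = (1·δa/a)² + (1·δz/z)² + (3·δr/r)²
  a term: (1×0.0173)² = 0.000298
  z term: (1×0.119)² = 0.0142
  r term: (3×0.0778)² = 0.0545
Total = 0.0690. Share from r = 0.0545/0.0690 = 0.789.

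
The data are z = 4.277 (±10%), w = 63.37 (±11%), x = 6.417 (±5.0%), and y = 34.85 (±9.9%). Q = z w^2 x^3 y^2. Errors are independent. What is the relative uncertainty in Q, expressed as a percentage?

Each factor contributes (exponent × relative error)² to (δQ/Q)²:
  (1·δz/z)² = (1×0.100)² = 0.0100;  (2·δw/w)² = (2×0.110)² = 0.0484;  (3·δx/x)² = (3×0.0500)² = 0.0225;  (2·δy/y)² = (2×0.0990)² = 0.0392
δQ/Q = √(0.120) = 0.347

34.7%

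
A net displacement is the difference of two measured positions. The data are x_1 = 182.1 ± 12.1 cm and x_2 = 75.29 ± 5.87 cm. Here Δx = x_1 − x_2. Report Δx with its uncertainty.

106.8 ± 13.4 cm

Sums and differences: (δΔx)² = Σ (cᵢ δxᵢ)².
  (δx_1)² = 146;  (δx_2)² = 34.5
δΔx = √(181) = 13.4 cm
Δx = 106.8 cm.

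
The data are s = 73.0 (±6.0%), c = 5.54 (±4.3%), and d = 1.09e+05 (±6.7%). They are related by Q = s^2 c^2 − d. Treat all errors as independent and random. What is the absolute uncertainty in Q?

Let p = s^2·c^2 = 1.64e+05. δp/p = √((2·δs/s)² + (2·δc/c)²) = √(0.0144 + 0.00740) = 0.148, so δp = 24100.
Q = p − d: δQ = √(δp² + δd²) = √(5.83e+08 + 5.33e+07) = 25200

25200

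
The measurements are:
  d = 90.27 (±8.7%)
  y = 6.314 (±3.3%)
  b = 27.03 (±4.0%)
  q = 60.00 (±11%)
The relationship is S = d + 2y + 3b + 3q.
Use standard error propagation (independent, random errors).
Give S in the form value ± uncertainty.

S is a linear combination, so absolute uncertainties add in quadrature:
  (δd)² = 61.7;  (2·δy)² = 0.174;  (3·δb)² = 10.5;  (3·δq)² = 392
δS = √(464) = 21.6
S = 364.0.

364.0 ± 21.6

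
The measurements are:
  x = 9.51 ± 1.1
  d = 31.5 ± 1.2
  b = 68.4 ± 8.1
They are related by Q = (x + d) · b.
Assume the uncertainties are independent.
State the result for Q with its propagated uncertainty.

Let u = x + d = 41.0. δu = √(δx² + δd²) = √(1.21 + 1.44) = 1.63, so δu/u = 0.0397.
Q is then a monomial in u, b:
δQ/Q = √((δu/u)² + (1·δb/b)²) = √(0.00158 + 0.0140) = 0.125
Q = 2810, so δQ = 0.125 × 2810 = 350.

2810 ± 350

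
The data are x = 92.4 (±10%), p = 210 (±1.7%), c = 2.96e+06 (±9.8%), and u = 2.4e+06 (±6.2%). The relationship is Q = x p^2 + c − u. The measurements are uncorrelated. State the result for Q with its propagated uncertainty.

Let w = x·p^2 = 4.07e+06. δw/w = √((1·δx/x)² + (2·δp/p)²) = √(0.0100 + 0.00116) = 0.106, so δw = 4.3e+05.
Q = w + c − u: δQ = √(δw² + δc² + δu²) = √(1.85e+11 + 8.41e+10 + 2.21e+10) = 5.4e+05
Q = 4.63e+06.

(4.63 ± 0.540) × 10^6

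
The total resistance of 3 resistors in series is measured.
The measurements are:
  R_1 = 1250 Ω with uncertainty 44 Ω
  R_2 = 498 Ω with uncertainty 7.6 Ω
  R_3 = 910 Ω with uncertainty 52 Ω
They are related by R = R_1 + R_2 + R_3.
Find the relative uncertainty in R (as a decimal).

0.0258

R is a linear combination, so absolute uncertainties add in quadrature:
  (δR_1)² = 1940;  (δR_2)² = 57.8;  (δR_3)² = 2700
δR = √(4700) = 68.5 Ω
R = 2660 Ω, so δR/R = 68.5/2660 = 0.0258.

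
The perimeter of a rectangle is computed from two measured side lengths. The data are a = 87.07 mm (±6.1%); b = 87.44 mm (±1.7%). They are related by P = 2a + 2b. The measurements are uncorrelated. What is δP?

Each term contributes (cᵢ δxᵢ)² to (δP)²:
  (2·δa)² = 113;  (2·δb)² = 8.84
δP = √(122) = 11.0 mm

11.0 mm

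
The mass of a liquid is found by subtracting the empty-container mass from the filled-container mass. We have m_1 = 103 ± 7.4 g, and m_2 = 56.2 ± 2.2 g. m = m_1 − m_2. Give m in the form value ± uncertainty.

m is a linear combination, so absolute uncertainties add in quadrature:
  (δm_1)² = 54.8;  (δm_2)² = 4.84
δm = √(59.6) = 7.72 g
m = 46.8 g.

46.8 ± 7.72 g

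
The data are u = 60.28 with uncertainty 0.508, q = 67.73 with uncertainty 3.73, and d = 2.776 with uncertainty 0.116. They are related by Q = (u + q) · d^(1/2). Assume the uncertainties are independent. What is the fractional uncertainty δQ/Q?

Let w = u + q = 128.0. δw = √(δu² + δq²) = √(0.258 + 13.9) = 3.76, so δw/w = 0.0294.
Q is then a monomial in w, d:
δQ/Q = √((δw/w)² + (½·δd/d)²) = √(0.000865 + 0.000437) = 0.0361

0.0361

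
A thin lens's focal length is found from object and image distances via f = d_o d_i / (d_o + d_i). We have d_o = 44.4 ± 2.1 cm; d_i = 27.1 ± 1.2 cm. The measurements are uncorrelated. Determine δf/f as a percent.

3.28%

∂f/∂d_o = (d_i/(d_o+d_i))² = 0.144;  ∂f/∂d_i = (d_o/(d_o+d_i))² = 0.386
δf = √((∂f/∂d_o · δd_o)² + (∂f/∂d_i · δd_i)²) = √(0.0910 + 0.214) = 0.552 cm
f = 16.8 cm, so δf/f = 0.552/16.8 = 0.0328.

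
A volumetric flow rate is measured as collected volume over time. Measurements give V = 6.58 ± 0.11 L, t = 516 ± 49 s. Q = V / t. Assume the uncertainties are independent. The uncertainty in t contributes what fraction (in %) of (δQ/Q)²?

97.0%

(δQ/Q)² = (1·δV/V)² + (-1·δt/t)²
  V term: (1×0.0167)² = 0.000279
  t term: (-1×0.0950)² = 0.00902
Total = 0.00930. Share from t = 0.00902/0.00930 = 0.970.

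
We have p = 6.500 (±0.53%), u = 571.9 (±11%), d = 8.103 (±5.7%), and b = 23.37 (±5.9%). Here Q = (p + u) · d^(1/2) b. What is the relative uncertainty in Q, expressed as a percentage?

Let w = p + u = 578.4. δw = √(δp² + δu²) = √(0.00119 + 3960) = 62.9, so δw/w = 0.109.
Q is then a monomial in w, d, b:
δQ/Q = √((δw/w)² + (½·δd/d)² + (1·δb/b)²) = √(0.0118 + 0.000812 + 0.00348) = 0.127

12.7%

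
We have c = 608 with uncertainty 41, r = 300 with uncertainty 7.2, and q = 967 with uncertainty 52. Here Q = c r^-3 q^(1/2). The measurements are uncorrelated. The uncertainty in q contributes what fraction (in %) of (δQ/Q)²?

(δQ/Q)² = (1·δc/c)² + (-3·δr/r)² + (½·δq/q)²
  c term: (1×0.0674)² = 0.00455
  r term: (-3×0.0240)² = 0.00518
  q term: (0.5×0.0538)² = 0.000723
Total = 0.0105. Share from q = 0.000723/0.0105 = 0.0692.

6.92%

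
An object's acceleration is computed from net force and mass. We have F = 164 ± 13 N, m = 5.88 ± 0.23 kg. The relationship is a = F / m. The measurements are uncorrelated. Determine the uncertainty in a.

2.47 m/s^2

Each factor contributes (exponent × relative error)² to (δa/a)²:
  (1·δF/F)² = (1×0.0793)² = 0.00628;  (-1·δm/m)² = (-1×0.0391)² = 0.00153
δa/a = √(0.00781) = 0.0884
a = 27.9 m/s^2, so δa = 0.0884 × 27.9 = 2.47 m/s^2.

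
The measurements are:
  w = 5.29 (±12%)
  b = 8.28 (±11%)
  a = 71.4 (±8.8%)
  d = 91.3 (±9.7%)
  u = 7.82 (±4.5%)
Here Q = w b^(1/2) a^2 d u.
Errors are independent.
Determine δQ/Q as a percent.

24.5%

Q is a product of powers, so relative uncertainties combine in quadrature:
  (1·δw/w)² = (1×0.120)² = 0.0144;  (½·δb/b)² = (0.5×0.110)² = 0.00302;  (2·δa/a)² = (2×0.0880)² = 0.0310;  (1·δd/d)² = (1×0.0970)² = 0.00941;  (1·δu/u)² = (1×0.0450)² = 0.00202
δQ/Q = √(0.0598) = 0.245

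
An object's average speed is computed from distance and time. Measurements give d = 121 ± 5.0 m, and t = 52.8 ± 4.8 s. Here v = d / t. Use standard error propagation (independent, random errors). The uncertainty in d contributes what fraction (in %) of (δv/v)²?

17.1%

(δv/v)² = (1·δd/d)² + (-1·δt/t)²
  d term: (1×0.0413)² = 0.00171
  t term: (-1×0.0909)² = 0.00826
Total = 0.00997. Share from d = 0.00171/0.00997 = 0.171.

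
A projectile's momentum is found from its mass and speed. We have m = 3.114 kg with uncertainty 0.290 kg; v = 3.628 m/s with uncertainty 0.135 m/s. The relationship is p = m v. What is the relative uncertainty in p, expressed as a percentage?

10.0%

Each factor contributes (exponent × relative error)² to (δp/p)²:
  (1·δm/m)² = (1×0.0931)² = 0.00867;  (1·δv/v)² = (1×0.0372)² = 0.00138
δp/p = √(0.0101) = 0.100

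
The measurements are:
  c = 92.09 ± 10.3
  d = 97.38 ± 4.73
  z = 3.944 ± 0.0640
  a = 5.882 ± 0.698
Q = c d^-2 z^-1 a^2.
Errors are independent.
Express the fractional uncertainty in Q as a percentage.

28.0%

Q is a product of powers, so relative uncertainties combine in quadrature:
  (1·δc/c)² = (1×0.112)² = 0.0125;  (-2·δd/d)² = (-2×0.0486)² = 0.00944;  (-1·δz/z)² = (-1×0.0162)² = 0.000263;  (2·δa/a)² = (2×0.119)² = 0.0563
δQ/Q = √(0.0785) = 0.280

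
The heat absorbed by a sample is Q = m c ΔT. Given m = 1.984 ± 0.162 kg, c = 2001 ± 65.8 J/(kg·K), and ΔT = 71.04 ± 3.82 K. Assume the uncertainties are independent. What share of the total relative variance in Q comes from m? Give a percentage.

62.7%

(δQ/Q)² = (1·δm/m)² + (1·δc/c)² + (1·δΔT/ΔT)²
  m term: (1×0.0817)² = 0.00667
  c term: (1×0.0329)² = 0.00108
  ΔT term: (1×0.0538)² = 0.00289
Total = 0.0106. Share from m = 0.00667/0.0106 = 0.627.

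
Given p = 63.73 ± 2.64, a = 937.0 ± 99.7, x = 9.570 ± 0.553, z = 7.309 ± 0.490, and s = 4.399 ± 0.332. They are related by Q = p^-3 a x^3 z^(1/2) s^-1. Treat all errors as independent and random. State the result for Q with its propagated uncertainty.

1.950 ± 0.492

Each factor contributes (exponent × relative error)² to (δQ/Q)²:
  (-3·δp/p)² = (-3×0.0414)² = 0.0154;  (1·δa/a)² = (1×0.106)² = 0.0113;  (3·δx/x)² = (3×0.0578)² = 0.0301;  (½·δz/z)² = (0.5×0.0670)² = 0.00112;  (-1·δs/s)² = (-1×0.0755)² = 0.00570
δQ/Q = √(0.0636) = 0.252
Q = 1.950, so δQ = 0.252 × 1.950 = 0.492.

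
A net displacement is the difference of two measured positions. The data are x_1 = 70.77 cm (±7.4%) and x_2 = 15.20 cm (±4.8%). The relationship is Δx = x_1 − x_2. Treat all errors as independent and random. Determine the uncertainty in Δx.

Each term contributes (cᵢ δxᵢ)² to (δΔx)²:
  (δx_1)² = 27.4;  (δx_2)² = 0.532
δΔx = √(28.0) = 5.29 cm

5.29 cm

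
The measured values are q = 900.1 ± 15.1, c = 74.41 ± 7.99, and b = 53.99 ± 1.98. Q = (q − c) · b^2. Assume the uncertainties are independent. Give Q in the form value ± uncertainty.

(2.407 ± 0.183) × 10^6

Let u = q − c = 825.7. δu = √(δq² + δc²) = √(228 + 63.8) = 17.1, so δu/u = 0.0207.
Q is then a monomial in u, b:
δQ/Q = √((δu/u)² + (2·δb/b)²) = √(0.000428 + 0.00538) = 0.0762
Q = 2.407e+06, so δQ = 0.0762 × 2.407e+06 = 1.83e+05.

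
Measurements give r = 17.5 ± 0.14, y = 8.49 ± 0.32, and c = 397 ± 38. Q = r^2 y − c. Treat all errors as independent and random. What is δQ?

Let p = r^2·y = 2600. δp/p = √((2·δr/r)² + (1·δy/y)²) = √(0.000256 + 0.00142) = 0.0409, so δp = 106.
Q = p − c: δQ = √(δp² + δc²) = √(11300 + 1440) = 113

113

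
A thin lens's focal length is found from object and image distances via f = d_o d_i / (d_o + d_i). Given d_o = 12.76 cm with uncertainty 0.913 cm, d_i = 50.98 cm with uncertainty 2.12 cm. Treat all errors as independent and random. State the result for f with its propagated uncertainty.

10.21 ± 0.590 cm

∂f/∂d_o = (d_i/(d_o+d_i))² = 0.640;  ∂f/∂d_i = (d_o/(d_o+d_i))² = 0.0401
δf = √((∂f/∂d_o · δd_o)² + (∂f/∂d_i · δd_i)²) = √(0.341 + 0.00722) = 0.590 cm
f = 10.21 cm.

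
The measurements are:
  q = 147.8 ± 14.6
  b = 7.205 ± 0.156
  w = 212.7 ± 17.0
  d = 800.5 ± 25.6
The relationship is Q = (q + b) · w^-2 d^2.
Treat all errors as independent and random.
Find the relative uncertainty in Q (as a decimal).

0.196

Let u = q + b = 155.0. δu = √(δq² + δb²) = √(213 + 0.0243) = 14.6, so δu/u = 0.0942.
Q is then a monomial in u, w, d:
δQ/Q = √((δu/u)² + (-2·δw/w)² + (2·δd/d)²) = √(0.00887 + 0.0256 + 0.00409) = 0.196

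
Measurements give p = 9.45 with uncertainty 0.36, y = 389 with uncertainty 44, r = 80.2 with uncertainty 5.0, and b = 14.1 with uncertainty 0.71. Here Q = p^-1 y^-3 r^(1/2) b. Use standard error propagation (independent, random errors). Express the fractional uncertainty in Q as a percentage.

Products/powers → add relative errors in quadrature, weighted by exponent:
  (-1·δp/p)² = (-1×0.0381)² = 0.00145;  (-3·δy/y)² = (-3×0.113)² = 0.115;  (½·δr/r)² = (0.5×0.0623)² = 0.000972;  (1·δb/b)² = (1×0.0504)² = 0.00254
δQ/Q = √(0.120) = 0.347

34.7%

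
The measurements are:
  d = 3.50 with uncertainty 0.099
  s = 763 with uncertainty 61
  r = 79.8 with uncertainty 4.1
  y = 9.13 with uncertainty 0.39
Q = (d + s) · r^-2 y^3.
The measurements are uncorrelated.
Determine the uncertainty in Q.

16.7

Let u = d + s = 766. δu = √(δd² + δs²) = √(0.00980 + 3720) = 61.0, so δu/u = 0.0796.
Q is then a monomial in u, r, y:
δQ/Q = √((δu/u)² + (-2·δr/r)² + (3·δy/y)²) = √(0.00633 + 0.0106 + 0.0164) = 0.183
Q = 91.6, so δQ = 0.183 × 91.6 = 16.7.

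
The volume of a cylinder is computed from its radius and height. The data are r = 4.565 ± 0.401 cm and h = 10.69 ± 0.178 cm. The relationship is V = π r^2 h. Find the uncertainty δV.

Since V is a product/quotient, work with relative uncertainties:
  (2·δr/r)² = (2×0.0878)² = 0.0309;  (1·δh/h)² = (1×0.0167)² = 0.000277
δV/V = √(0.0311) = 0.176
V = 699.9 cm^3, so δV = 0.176 × 699.9 = 124 cm^3.

124 cm^3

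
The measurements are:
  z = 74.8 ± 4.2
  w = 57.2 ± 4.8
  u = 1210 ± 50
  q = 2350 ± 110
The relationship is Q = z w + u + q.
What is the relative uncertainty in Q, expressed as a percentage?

Let p = z·w = 4280. δp/p = √((1·δz/z)² + (1·δw/w)²) = √(0.00315 + 0.00704) = 0.101, so δp = 432.
Q = p + u + q: δQ = √(δp² + δu² + δq²) = √(1.87e+05 + 2500 + 12100) = 449
Q = 7840, so δQ/Q = 449/7840 = 0.0572.

5.72%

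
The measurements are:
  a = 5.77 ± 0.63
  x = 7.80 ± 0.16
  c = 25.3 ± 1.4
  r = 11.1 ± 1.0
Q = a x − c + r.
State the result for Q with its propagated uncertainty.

30.8 ± 5.29

Let p = a·x = 45.0. δp/p = √((1·δa/a)² + (1·δx/x)²) = √(0.0119 + 0.000421) = 0.111, so δp = 5.00.
Q = p − c + r: δQ = √(δp² + δc² + δr²) = √(25.0 + 1.96 + 1.00) = 5.29
Q = 30.8.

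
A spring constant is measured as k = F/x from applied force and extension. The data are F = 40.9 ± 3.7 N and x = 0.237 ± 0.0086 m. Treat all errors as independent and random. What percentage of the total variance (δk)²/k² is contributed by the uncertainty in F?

86.1%

(δk/k)² = (1·δF/F)² + (-1·δx/x)²
  F term: (1×0.0905)² = 0.00818
  x term: (-1×0.0363)² = 0.00132
Total = 0.00950. Share from F = 0.00818/0.00950 = 0.861.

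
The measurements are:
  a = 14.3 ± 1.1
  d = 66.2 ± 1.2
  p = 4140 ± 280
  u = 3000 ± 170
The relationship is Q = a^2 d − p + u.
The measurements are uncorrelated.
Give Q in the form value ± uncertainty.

12400 ± 2120

Let w = a^2·d = 13500. δw/w = √((2·δa/a)² + (1·δd/d)²) = √(0.0237 + 0.000329) = 0.155, so δw = 2100.
Q = w − p + u: δQ = √(δw² + δp² + δu²) = √(4.4e+06 + 78400 + 28900) = 2120
Q = 12400.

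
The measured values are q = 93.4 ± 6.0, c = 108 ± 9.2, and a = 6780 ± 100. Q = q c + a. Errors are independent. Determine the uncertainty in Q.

1080

Let p = q·c = 10100. δp/p = √((1·δq/q)² + (1·δc/c)²) = √(0.00413 + 0.00726) = 0.107, so δp = 1080.
Q = p + a: δQ = √(δp² + δa²) = √(1.16e+06 + 10000) = 1080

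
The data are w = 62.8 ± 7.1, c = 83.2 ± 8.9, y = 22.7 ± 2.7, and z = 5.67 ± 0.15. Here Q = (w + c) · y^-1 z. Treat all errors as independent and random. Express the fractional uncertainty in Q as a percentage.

Let u = w + c = 146. δu = √(δw² + δc²) = √(50.4 + 79.2) = 11.4, so δu/u = 0.0780.
Q is then a monomial in u, y, z:
δQ/Q = √((δu/u)² + (-1·δy/y)² + (1·δz/z)²) = √(0.00608 + 0.0141 + 0.000700) = 0.145

14.5%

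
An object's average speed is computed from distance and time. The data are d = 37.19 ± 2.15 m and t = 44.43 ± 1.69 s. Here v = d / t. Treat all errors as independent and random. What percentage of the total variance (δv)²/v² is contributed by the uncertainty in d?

69.8%

(δv/v)² = (1·δd/d)² + (-1·δt/t)²
  d term: (1×0.0578)² = 0.00334
  t term: (-1×0.0380)² = 0.00145
Total = 0.00479. Share from d = 0.00334/0.00479 = 0.698.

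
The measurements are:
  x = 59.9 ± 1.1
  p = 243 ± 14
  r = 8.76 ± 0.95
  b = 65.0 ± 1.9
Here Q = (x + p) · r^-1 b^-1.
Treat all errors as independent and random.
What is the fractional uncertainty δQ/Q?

0.122

Let u = x + p = 303. δu = √(δx² + δp²) = √(1.21 + 196) = 14.0, so δu/u = 0.0464.
Q is then a monomial in u, r, b:
δQ/Q = √((δu/u)² + (-1·δr/r)² + (-1·δb/b)²) = √(0.00215 + 0.0118 + 0.000854) = 0.122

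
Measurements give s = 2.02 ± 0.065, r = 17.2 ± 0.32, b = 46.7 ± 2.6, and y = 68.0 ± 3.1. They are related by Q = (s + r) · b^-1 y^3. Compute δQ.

19200

Let u = s + r = 19.2. δu = √(δs² + δr²) = √(0.00423 + 0.102) = 0.327, so δu/u = 0.0170.
Q is then a monomial in u, b, y:
δQ/Q = √((δu/u)² + (-1·δb/b)² + (3·δy/y)²) = √(0.000289 + 0.00310 + 0.0187) = 0.149
Q = 1.29e+05, so δQ = 0.149 × 1.29e+05 = 19200.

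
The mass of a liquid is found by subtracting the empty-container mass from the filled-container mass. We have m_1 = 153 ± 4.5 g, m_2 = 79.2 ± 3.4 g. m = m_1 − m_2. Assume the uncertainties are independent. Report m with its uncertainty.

Each term contributes (cᵢ δxᵢ)² to (δm)²:
  (δm_1)² = 20.2;  (δm_2)² = 11.6
δm = √(31.8) = 5.64 g
m = 73.8 g.

73.8 ± 5.64 g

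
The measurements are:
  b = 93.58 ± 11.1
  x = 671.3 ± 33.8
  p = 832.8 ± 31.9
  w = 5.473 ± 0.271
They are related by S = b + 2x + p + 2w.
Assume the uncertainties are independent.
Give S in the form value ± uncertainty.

Sums and differences: (δS)² = Σ (cᵢ δxᵢ)².
  (δb)² = 123;  (2·δx)² = 4570;  (δp)² = 1020;  (2·δw)² = 0.294
δS = √(5710) = 75.6
S = 2280.

2280 ± 75.6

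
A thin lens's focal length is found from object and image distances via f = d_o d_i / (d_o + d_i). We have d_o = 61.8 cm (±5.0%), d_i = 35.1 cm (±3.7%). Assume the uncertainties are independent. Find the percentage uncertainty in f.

2.97%

∂f/∂d_o = (d_i/(d_o+d_i))² = 0.131;  ∂f/∂d_i = (d_o/(d_o+d_i))² = 0.407
δf = √((∂f/∂d_o · δd_o)² + (∂f/∂d_i · δd_i)²) = √(0.164 + 0.279) = 0.666 cm
f = 22.4 cm, so δf/f = 0.666/22.4 = 0.0297.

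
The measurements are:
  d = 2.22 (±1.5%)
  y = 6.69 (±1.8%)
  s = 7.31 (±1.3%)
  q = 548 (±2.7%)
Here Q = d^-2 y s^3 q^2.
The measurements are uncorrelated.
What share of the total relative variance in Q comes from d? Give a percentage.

15.9%

(δQ/Q)² = (-2·δd/d)² + (1·δy/y)² + (3·δs/s)² + (2·δq/q)²
  d term: (-2×0.0150)² = 0.000900
  y term: (1×0.0180)² = 0.000324
  s term: (3×0.0130)² = 0.00152
  q term: (2×0.0270)² = 0.00292
Total = 0.00566. Share from d = 0.000900/0.00566 = 0.159.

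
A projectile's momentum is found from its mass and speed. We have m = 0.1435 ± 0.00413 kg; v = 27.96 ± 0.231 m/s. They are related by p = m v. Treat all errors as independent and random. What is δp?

0.120 kg·m/s

For a monomial p ∝ m, v, fractional errors add in quadrature:
  (1·δm/m)² = (1×0.0288)² = 0.000828;  (1·δv/v)² = (1×0.00826)² = 6.83e-05
δp/p = √(0.000897) = 0.0299
p = 4.012 kg·m/s, so δp = 0.0299 × 4.012 = 0.120 kg·m/s.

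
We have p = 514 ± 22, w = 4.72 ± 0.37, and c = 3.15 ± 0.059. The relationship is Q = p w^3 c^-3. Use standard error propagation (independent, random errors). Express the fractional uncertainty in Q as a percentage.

Products/powers → add relative errors in quadrature, weighted by exponent:
  (1·δp/p)² = (1×0.0428)² = 0.00183;  (3·δw/w)² = (3×0.0784)² = 0.0553;  (-3·δc/c)² = (-3×0.0187)² = 0.00316
δQ/Q = √(0.0603) = 0.246

24.6%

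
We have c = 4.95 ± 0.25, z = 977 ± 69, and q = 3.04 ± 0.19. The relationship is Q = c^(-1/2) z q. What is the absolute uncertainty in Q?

Relative error in a monomial: (δQ/Q)² = Σ (nᵢ · δxᵢ/xᵢ)².
  (−½·δc/c)² = (-0.5×0.0505)² = 0.000638;  (1·δz/z)² = (1×0.0706)² = 0.00499;  (1·δq/q)² = (1×0.0625)² = 0.00391
δQ/Q = √(0.00953) = 0.0976
Q = 1330, so δQ = 0.0976 × 1330 = 130.

130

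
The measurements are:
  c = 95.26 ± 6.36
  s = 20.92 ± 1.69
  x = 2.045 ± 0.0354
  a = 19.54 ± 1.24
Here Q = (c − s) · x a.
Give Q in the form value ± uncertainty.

2971 ± 328

Let u = c − s = 74.34. δu = √(δc² + δs²) = √(40.4 + 2.86) = 6.58, so δu/u = 0.0885.
Q is then a monomial in u, x, a:
δQ/Q = √((δu/u)² + (1·δx/x)² + (1·δa/a)²) = √(0.00784 + 0.000300 + 0.00403) = 0.110
Q = 2971, so δQ = 0.110 × 2971 = 328.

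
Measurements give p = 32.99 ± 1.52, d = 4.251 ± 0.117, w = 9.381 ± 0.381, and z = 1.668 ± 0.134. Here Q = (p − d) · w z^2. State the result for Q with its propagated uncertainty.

750.1 ± 131

Let u = p − d = 28.74. δu = √(δp² + δd²) = √(2.31 + 0.0137) = 1.52, so δu/u = 0.0530.
Q is then a monomial in u, w, z:
δQ/Q = √((δu/u)² + (1·δw/w)² + (2·δz/z)²) = √(0.00281 + 0.00165 + 0.0258) = 0.174
Q = 750.1, so δQ = 0.174 × 750.1 = 131.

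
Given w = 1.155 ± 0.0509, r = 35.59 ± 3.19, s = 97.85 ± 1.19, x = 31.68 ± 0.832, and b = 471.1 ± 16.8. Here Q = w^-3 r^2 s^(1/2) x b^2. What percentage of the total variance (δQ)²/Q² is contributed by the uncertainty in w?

31.5%

(δQ/Q)² = (-3·δw/w)² + (2·δr/r)² + (½·δs/s)² + (1·δx/x)² + (2·δb/b)²
  w term: (-3×0.0441)² = 0.0175
  r term: (2×0.0896)² = 0.0321
  s term: (0.5×0.0122)² = 3.7e-05
  x term: (1×0.0263)² = 0.000690
  b term: (2×0.0357)² = 0.00509
Total = 0.0554. Share from w = 0.0175/0.0554 = 0.315.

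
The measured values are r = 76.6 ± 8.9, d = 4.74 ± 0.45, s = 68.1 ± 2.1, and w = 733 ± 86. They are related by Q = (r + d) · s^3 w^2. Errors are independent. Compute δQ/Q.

Let u = r + d = 81.3. δu = √(δr² + δd²) = √(79.2 + 0.203) = 8.91, so δu/u = 0.110.
Q is then a monomial in u, s, w:
δQ/Q = √((δu/u)² + (3·δs/s)² + (2·δw/w)²) = √(0.0120 + 0.00856 + 0.0551) = 0.275

0.275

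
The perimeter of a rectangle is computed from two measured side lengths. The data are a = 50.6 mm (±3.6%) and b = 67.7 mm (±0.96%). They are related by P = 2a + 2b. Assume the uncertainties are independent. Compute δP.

3.87 mm

Absolute uncertainties add in quadrature for a linear combination:
  (2·δa)² = 13.3;  (2·δb)² = 1.69
δP = √(15.0) = 3.87 mm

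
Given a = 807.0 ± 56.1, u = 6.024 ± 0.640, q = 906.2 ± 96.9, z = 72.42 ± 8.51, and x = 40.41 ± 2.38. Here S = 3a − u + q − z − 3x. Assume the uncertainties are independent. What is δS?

S is a linear combination, so absolute uncertainties add in quadrature:
  (3·δa)² = 28300;  (δu)² = 0.410;  (δq)² = 9390;  (δz)² = 72.4;  (3·δx)² = 51.0
δS = √(37800) = 195

195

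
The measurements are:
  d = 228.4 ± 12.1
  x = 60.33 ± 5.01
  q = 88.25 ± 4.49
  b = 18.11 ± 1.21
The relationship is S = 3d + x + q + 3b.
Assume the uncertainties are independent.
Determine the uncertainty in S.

Absolute uncertainties add in quadrature for a linear combination:
  (3·δd)² = 1320;  (δx)² = 25.1;  (δq)² = 20.2;  (3·δb)² = 13.2
δS = √(1380) = 37.1

37.1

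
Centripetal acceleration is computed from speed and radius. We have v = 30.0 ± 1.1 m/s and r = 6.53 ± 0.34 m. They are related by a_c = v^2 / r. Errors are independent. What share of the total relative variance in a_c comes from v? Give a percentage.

66.5%

(δa_c/a_c)² = (2·δv/v)² + (-1·δr/r)²
  v term: (2×0.0367)² = 0.00538
  r term: (-1×0.0521)² = 0.00271
Total = 0.00809. Share from v = 0.00538/0.00809 = 0.665.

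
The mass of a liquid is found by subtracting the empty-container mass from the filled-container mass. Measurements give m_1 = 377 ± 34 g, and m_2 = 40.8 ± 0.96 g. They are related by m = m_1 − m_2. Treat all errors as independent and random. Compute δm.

Absolute uncertainties add in quadrature for a linear combination:
  (δm_1)² = 1160;  (δm_2)² = 0.922
δm = √(1160) = 34.0 g

34.0 g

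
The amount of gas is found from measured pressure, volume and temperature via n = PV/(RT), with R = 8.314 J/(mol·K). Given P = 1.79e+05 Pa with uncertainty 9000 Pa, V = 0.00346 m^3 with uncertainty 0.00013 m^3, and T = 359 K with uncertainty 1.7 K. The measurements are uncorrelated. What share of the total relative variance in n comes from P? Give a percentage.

63.8%

(δn/n)² = (1·δP/P)² + (1·δV/V)² + (-1·δT/T)²
  P term: (1×0.0503)² = 0.00253
  V term: (1×0.0376)² = 0.00141
  T term: (-1×0.00474)² = 2.24e-05
Total = 0.00396. Share from P = 0.00253/0.00396 = 0.638.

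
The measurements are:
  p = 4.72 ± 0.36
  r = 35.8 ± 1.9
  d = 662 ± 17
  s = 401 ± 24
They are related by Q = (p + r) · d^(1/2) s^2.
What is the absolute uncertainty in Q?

2.17e+07

Let u = p + r = 40.5. δu = √(δp² + δr²) = √(0.130 + 3.61) = 1.93, so δu/u = 0.0477.
Q is then a monomial in u, d, s:
δQ/Q = √((δu/u)² + (½·δd/d)² + (2·δs/s)²) = √(0.00228 + 0.000165 + 0.0143) = 0.130
Q = 1.68e+08, so δQ = 0.130 × 1.68e+08 = 2.17e+07.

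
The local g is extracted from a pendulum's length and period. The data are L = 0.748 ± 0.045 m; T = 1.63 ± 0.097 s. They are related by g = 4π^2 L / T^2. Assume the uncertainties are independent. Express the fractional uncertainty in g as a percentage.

Each factor contributes (exponent × relative error)² to (δg/g)²:
  (1·δL/L)² = (1×0.0602)² = 0.00362;  (-2·δT/T)² = (-2×0.0595)² = 0.0142
δg/g = √(0.0178) = 0.133

13.3%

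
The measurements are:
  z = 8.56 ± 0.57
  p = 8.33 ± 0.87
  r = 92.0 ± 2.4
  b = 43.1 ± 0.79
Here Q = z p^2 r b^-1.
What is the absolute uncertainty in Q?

281

Products/powers → add relative errors in quadrature, weighted by exponent:
  (1·δz/z)² = (1×0.0666)² = 0.00443;  (2·δp/p)² = (2×0.104)² = 0.0436;  (1·δr/r)² = (1×0.0261)² = 0.000681;  (-1·δb/b)² = (-1×0.0183)² = 0.000336
δQ/Q = √(0.0491) = 0.222
Q = 1270, so δQ = 0.222 × 1270 = 281.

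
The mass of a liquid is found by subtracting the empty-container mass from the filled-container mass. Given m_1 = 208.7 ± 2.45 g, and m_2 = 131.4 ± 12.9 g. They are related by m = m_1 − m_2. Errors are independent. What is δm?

Each term contributes (cᵢ δxᵢ)² to (δm)²:
  (δm_1)² = 6.00;  (δm_2)² = 166
δm = √(172) = 13.1 g

13.1 g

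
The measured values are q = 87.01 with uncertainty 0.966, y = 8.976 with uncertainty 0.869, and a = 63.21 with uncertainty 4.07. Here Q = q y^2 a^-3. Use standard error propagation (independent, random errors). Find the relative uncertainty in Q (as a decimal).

0.274

For a monomial Q ∝ q, y^2, a^-3, fractional errors add in quadrature:
  (1·δq/q)² = (1×0.0111)² = 0.000123;  (2·δy/y)² = (2×0.0968)² = 0.0375;  (-3·δa/a)² = (-3×0.0644)² = 0.0373
δQ/Q = √(0.0749) = 0.274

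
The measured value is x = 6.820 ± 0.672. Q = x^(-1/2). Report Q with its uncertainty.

Relative error in a monomial: (δQ/Q)² = Σ (nᵢ · δxᵢ/xᵢ)².
  (−½·δx/x)² = (-0.5×0.0985)² = 0.00243
δQ/Q = √(0.00243) = 0.0493
Q = 0.3829, so δQ = 0.0493 × 0.3829 = 0.0189.

0.3829 ± 0.0189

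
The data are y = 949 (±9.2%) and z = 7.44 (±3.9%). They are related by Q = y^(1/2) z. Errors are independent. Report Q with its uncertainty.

229 ± 13.8

Q is a product of powers, so relative uncertainties combine in quadrature:
  (½·δy/y)² = (0.5×0.0920)² = 0.00212;  (1·δz/z)² = (1×0.0390)² = 0.00152
δQ/Q = √(0.00364) = 0.0603
Q = 229, so δQ = 0.0603 × 229 = 13.8.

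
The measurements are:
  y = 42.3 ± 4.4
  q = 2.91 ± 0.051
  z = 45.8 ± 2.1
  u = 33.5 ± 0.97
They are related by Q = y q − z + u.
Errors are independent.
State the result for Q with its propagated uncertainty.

111 ± 13.2

Let p = y·q = 123. δp/p = √((1·δy/y)² + (1·δq/q)²) = √(0.0108 + 0.000307) = 0.105, so δp = 13.0.
Q = p − z + u: δQ = √(δp² + δz² + δu²) = √(169 + 4.41 + 0.941) = 13.2
Q = 111.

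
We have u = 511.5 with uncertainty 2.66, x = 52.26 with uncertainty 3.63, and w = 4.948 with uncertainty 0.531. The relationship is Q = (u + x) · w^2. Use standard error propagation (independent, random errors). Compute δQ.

Let h = u + x = 563.8. δh = √(δu² + δx²) = √(7.08 + 13.2) = 4.50, so δh/h = 0.00798.
Q is then a monomial in h, w:
δQ/Q = √((δh/h)² + (2·δw/w)²) = √(6.37e-05 + 0.0461) = 0.215
Q = 13800, so δQ = 0.215 × 13800 = 2960.

2960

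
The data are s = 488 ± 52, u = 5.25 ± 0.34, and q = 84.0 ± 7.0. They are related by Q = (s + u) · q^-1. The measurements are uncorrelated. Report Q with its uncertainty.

Let w = s + u = 493. δw = √(δs² + δu²) = √(2700 + 0.116) = 52.0, so δw/w = 0.105.
Q is then a monomial in w, q:
δQ/Q = √((δw/w)² + (-1·δq/q)²) = √(0.0111 + 0.00694) = 0.134
Q = 5.87, so δQ = 0.134 × 5.87 = 0.789.

5.87 ± 0.789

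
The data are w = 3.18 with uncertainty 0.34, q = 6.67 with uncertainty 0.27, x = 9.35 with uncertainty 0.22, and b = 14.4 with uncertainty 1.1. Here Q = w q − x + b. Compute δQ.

2.67

Let p = w·q = 21.2. δp/p = √((1·δw/w)² + (1·δq/q)²) = √(0.0114 + 0.00164) = 0.114, so δp = 2.42.
Q = p − x + b: δQ = √(δp² + δx² + δb²) = √(5.88 + 0.0484 + 1.21) = 2.67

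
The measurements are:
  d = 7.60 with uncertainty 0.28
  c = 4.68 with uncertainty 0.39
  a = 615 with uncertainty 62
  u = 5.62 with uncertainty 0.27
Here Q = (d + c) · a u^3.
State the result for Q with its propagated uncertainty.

Let w = d + c = 12.3. δw = √(δd² + δc²) = √(0.0784 + 0.152) = 0.480, so δw/w = 0.0391.
Q is then a monomial in w, a, u:
δQ/Q = √((δw/w)² + (1·δa/a)² + (3·δu/u)²) = √(0.00153 + 0.0102 + 0.0208) = 0.180
Q = 1.34e+06, so δQ = 0.180 × 1.34e+06 = 2.42e+05.

(1.34 ± 0.242) × 10^6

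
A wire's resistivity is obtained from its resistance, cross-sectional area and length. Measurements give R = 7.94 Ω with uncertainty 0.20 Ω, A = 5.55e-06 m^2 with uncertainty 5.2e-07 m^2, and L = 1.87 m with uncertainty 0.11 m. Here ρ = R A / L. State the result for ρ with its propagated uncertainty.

Each factor contributes (exponent × relative error)² to (δρ/ρ)²:
  (1·δR/R)² = (1×0.0252)² = 0.000634;  (1·δA/A)² = (1×0.0937)² = 0.00878;  (-1·δL/L)² = (-1×0.0588)² = 0.00346
δρ/ρ = √(0.0129) = 0.113
ρ = 2.36e-05 Ω·m, so δρ = 0.113 × 2.36e-05 = 2.67e-06 Ω·m.

(2.36 ± 0.267) × 10^-5 Ω·m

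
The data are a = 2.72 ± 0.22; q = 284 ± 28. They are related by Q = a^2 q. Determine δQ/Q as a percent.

18.9%

Products/powers → add relative errors in quadrature, weighted by exponent:
  (2·δa/a)² = (2×0.0809)² = 0.0262;  (1·δq/q)² = (1×0.0986)² = 0.00972
δQ/Q = √(0.0359) = 0.189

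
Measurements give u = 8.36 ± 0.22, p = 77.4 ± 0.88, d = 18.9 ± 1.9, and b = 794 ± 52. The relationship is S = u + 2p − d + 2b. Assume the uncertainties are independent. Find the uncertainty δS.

104

S is a linear combination, so absolute uncertainties add in quadrature:
  (δu)² = 0.0484;  (2·δp)² = 3.10;  (δd)² = 3.61;  (2·δb)² = 10800
δS = √(10800) = 104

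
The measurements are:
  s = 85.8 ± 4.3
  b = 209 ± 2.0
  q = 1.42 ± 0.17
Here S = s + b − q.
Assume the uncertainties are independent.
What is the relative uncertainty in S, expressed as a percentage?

1.62%

Absolute uncertainties add in quadrature for a linear combination:
  (δs)² = 18.5;  (δb)² = 4.00;  (δq)² = 0.0289
δS = √(22.5) = 4.75
S = 293, so δS/S = 4.75/293 = 0.0162.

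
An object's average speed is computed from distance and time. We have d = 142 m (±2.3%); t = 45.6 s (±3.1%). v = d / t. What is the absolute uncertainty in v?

0.120 m/s

Each factor contributes (exponent × relative error)² to (δv/v)²:
  (1·δd/d)² = (1×0.0230)² = 0.000529;  (-1·δt/t)² = (-1×0.0310)² = 0.000961
δv/v = √(0.00149) = 0.0386
v = 3.11 m/s, so δv = 0.0386 × 3.11 = 0.120 m/s.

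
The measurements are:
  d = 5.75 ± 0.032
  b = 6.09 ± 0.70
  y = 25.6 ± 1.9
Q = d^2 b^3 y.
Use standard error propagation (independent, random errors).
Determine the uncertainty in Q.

Since Q is a product/quotient, work with relative uncertainties:
  (2·δd/d)² = (2×0.00557)² = 0.000124;  (3·δb/b)² = (3×0.115)² = 0.119;  (1·δy/y)² = (1×0.0742)² = 0.00551
δQ/Q = √(0.125) = 0.353
Q = 1.91e+05, so δQ = 0.353 × 1.91e+05 = 67500.

67500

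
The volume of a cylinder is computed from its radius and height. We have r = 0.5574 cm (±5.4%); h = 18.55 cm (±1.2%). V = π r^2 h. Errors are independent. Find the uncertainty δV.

Each factor contributes (exponent × relative error)² to (δV/V)²:
  (2·δr/r)² = (2×0.0540)² = 0.0117;  (1·δh/h)² = (1×0.0120)² = 0.000144
δV/V = √(0.0118) = 0.109
V = 18.11 cm^3, so δV = 0.109 × 18.11 = 1.97 cm^3.

1.97 cm^3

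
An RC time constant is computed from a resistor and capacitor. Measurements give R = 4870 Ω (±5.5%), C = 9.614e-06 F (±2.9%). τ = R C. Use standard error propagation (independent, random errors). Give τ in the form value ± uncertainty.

0.04682 ± 0.00291 s

For a monomial τ ∝ R, C, fractional errors add in quadrature:
  (1·δR/R)² = (1×0.0550)² = 0.00303;  (1·δC/C)² = (1×0.0290)² = 0.000841
δτ/τ = √(0.00387) = 0.0622
τ = 0.04682 s, so δτ = 0.0622 × 0.04682 = 0.00291 s.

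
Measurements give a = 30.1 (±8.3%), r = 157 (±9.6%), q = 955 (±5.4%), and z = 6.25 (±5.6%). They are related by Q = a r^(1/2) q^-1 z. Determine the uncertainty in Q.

Since Q is a product/quotient, work with relative uncertainties:
  (1·δa/a)² = (1×0.0830)² = 0.00689;  (½·δr/r)² = (0.5×0.0960)² = 0.00230;  (-1·δq/q)² = (-1×0.0540)² = 0.00292;  (1·δz/z)² = (1×0.0560)² = 0.00314
δQ/Q = √(0.0152) = 0.123
Q = 2.47, so δQ = 0.123 × 2.47 = 0.305.

0.305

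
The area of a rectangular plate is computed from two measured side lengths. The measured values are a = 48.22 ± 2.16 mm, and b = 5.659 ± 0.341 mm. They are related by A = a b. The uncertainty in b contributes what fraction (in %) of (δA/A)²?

64.4%

(δA/A)² = (1·δa/a)² + (1·δb/b)²
  a term: (1×0.0448)² = 0.00201
  b term: (1×0.0603)² = 0.00363
Total = 0.00564. Share from b = 0.00363/0.00564 = 0.644.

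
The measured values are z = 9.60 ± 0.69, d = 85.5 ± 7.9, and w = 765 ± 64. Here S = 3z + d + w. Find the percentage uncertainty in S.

Absolute uncertainties add in quadrature for a linear combination:
  (3·δz)² = 4.28;  (δd)² = 62.4;  (δw)² = 4100
δS = √(4160) = 64.5
S = 879, so δS/S = 64.5/879 = 0.0734.

7.34%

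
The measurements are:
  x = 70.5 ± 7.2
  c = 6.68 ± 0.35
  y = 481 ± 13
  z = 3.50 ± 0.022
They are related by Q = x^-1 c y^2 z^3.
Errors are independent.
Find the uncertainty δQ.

1.21e+05

Since Q is a product/quotient, work with relative uncertainties:
  (-1·δx/x)² = (-1×0.102)² = 0.0104;  (1·δc/c)² = (1×0.0524)² = 0.00275;  (2·δy/y)² = (2×0.0270)² = 0.00292;  (3·δz/z)² = (3×0.00629)² = 0.000356
δQ/Q = √(0.0165) = 0.128
Q = 9.4e+05, so δQ = 0.128 × 9.4e+05 = 1.21e+05.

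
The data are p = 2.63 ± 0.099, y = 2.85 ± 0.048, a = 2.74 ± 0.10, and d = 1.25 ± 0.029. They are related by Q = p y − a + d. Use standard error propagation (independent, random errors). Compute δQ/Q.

Let w = p·y = 7.50. δw/w = √((1·δp/p)² + (1·δy/y)²) = √(0.00142 + 0.000284) = 0.0412, so δw = 0.309.
Q = w − a + d: δQ = √(δw² + δa² + δd²) = √(0.0955 + 0.0100 + 0.000841) = 0.326
Q = 6.01, so δQ/Q = 0.326/6.01 = 0.0543.

0.0543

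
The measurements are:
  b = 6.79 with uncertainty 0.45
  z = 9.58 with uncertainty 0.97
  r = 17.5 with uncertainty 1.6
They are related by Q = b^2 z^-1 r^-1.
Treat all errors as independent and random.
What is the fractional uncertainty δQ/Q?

For a monomial Q ∝ b^2, z^-1, r^-1, fractional errors add in quadrature:
  (2·δb/b)² = (2×0.0663)² = 0.0176;  (-1·δz/z)² = (-1×0.101)² = 0.0103;  (-1·δr/r)² = (-1×0.0914)² = 0.00836
δQ/Q = √(0.0362) = 0.190

0.190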